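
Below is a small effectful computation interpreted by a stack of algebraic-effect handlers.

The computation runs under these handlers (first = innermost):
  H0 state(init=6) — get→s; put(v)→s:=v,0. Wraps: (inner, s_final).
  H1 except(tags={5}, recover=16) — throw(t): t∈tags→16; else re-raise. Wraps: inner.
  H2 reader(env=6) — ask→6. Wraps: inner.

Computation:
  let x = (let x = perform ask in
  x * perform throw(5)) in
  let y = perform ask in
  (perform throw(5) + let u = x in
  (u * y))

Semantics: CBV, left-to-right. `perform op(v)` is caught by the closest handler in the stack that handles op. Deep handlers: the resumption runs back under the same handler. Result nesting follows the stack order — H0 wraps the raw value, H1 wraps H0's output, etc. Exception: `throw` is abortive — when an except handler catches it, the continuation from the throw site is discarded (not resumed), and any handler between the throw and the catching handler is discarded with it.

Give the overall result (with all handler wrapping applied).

Answer: 16

Step-by-step:
ask @ H2 ⇒ 6
throw(5) @ H1 caught ⇒ 16
H2 returns 16
= 16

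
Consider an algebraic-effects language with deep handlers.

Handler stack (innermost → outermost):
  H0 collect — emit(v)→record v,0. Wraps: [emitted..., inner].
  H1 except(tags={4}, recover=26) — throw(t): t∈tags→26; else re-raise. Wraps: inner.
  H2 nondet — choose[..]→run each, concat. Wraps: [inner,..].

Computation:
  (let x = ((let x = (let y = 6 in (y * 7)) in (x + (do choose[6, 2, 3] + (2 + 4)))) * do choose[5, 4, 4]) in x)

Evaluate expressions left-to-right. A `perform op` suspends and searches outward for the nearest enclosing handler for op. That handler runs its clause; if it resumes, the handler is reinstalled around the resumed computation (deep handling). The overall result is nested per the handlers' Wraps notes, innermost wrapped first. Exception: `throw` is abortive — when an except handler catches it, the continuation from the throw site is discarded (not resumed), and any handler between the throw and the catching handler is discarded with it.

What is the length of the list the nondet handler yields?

Step-by-step:
choose[6, 2, 3] @ H2
  branch[0] choose=6:
    choose[5, 4, 4] @ H2
      branch[0] choose=5:
        H0 returns [270]
        H1 returns [270]
        H2 returns [[270]]
      branch[1] choose=4:
        H0 returns [216]
        H1 returns [216]
        H2 returns [[216]]
      branch[2] choose=4:
        H0 returns [216]
        H1 returns [216]
        H2 returns [[216]]
  branch[1] choose=2:
    choose[5, 4, 4] @ H2
      branch[0] choose=5:
        H0 returns [250]
        H1 returns [250]
        H2 returns [[250]]
      branch[1] choose=4:
        H0 returns [200]
        H1 returns [200]
        H2 returns [[200]]
      branch[2] choose=4:
        H0 returns [200]
        H1 returns [200]
        H2 returns [[200]]
  branch[2] choose=3:
    choose[5, 4, 4] @ H2
      branch[0] choose=5:
        H0 returns [255]
        H1 returns [255]
        H2 returns [[255]]
      branch[1] choose=4:
        H0 returns [204]
        H1 returns [204]
        H2 returns [[204]]
      branch[2] choose=4:
        H0 returns [204]
        H1 returns [204]
        H2 returns [[204]]
= [[270], [216], [216], [250], [200], [200], [255], [204], [204]]

Answer: 9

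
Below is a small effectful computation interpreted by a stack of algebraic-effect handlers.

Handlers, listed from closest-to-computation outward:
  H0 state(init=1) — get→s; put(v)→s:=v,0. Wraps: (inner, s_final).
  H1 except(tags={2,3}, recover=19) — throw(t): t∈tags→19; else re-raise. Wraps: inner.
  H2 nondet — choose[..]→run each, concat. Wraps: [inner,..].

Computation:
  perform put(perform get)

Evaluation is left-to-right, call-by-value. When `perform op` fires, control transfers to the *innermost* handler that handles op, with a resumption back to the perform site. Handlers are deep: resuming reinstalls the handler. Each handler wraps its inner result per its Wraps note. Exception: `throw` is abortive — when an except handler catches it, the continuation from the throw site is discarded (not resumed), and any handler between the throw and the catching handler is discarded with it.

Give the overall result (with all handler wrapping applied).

Evaluation trace:
get @ H0 ⇒ 1
put(1) @ H0 ⇒ s:=1
H0 returns (0, 1)
H1 returns (0, 1)
H2 returns [(0, 1)]
= [(0, 1)]

Answer: [(0, 1)]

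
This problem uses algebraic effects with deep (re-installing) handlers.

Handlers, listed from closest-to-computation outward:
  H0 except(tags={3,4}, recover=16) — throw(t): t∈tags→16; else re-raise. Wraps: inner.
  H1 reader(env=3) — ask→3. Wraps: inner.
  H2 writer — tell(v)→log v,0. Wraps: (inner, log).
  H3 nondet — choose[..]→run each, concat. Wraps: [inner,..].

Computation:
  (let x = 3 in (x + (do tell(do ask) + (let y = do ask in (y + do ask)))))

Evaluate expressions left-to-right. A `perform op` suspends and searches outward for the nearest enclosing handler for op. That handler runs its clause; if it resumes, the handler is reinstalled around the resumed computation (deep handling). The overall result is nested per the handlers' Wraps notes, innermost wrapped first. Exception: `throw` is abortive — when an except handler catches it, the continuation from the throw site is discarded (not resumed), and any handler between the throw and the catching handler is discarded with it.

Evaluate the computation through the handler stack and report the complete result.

Step-by-step:
ask @ H1 ⇒ 3
tell(3) @ H2 ⇒ log+=3
ask @ H1 ⇒ 3
ask @ H1 ⇒ 3
H0 returns 9
H1 returns 9
H2 returns (9, (3))
H3 returns [(9, (3))]
= [(9, (3))]

Answer: [(9, (3))]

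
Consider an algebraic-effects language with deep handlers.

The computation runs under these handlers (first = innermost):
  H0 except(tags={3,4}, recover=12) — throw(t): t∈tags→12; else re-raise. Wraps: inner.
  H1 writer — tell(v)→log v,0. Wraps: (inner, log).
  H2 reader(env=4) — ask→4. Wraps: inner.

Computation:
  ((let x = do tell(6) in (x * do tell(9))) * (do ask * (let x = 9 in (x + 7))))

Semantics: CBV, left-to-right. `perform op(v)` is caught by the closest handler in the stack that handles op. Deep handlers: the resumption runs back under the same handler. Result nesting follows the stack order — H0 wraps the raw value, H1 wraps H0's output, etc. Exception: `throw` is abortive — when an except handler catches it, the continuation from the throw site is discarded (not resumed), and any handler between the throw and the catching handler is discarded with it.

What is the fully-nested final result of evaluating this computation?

Answer: (0, (6, 9))

Evaluation trace:
tell(6) @ H1 ⇒ log+=6
tell(9) @ H1 ⇒ log+=9
ask @ H2 ⇒ 4
H0 returns 0
H1 returns (0, (6, 9))
H2 returns (0, (6, 9))
= (0, (6, 9))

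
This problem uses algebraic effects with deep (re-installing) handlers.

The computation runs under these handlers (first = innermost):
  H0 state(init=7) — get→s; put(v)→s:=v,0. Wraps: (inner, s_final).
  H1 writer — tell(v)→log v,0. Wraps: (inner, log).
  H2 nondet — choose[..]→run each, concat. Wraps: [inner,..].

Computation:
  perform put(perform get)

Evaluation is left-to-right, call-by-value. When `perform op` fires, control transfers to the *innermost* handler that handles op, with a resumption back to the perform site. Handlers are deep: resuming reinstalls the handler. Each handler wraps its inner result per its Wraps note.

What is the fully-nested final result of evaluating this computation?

Answer: [((0, 7), ())]

Working:
get @ H0 ⇒ 7
put(7) @ H0 ⇒ s:=7
H0 returns (0, 7)
H1 returns ((0, 7), ())
H2 returns [((0, 7), ())]
= [((0, 7), ())]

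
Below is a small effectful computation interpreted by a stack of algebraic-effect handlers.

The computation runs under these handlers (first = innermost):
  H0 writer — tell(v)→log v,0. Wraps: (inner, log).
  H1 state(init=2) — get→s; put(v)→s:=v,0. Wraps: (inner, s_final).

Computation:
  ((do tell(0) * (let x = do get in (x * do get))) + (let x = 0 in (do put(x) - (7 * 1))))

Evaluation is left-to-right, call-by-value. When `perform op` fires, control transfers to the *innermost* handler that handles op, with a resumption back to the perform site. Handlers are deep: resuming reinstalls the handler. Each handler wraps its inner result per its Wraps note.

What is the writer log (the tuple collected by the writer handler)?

Step-by-step:
tell(0) @ H0 ⇒ log+=0
get @ H1 ⇒ 2
get @ H1 ⇒ 2
put(0) @ H1 ⇒ s:=0
H0 returns (-7, (0))
H1 returns ((-7, (0)), 0)
= ((-7, (0)), 0)

Answer: (0)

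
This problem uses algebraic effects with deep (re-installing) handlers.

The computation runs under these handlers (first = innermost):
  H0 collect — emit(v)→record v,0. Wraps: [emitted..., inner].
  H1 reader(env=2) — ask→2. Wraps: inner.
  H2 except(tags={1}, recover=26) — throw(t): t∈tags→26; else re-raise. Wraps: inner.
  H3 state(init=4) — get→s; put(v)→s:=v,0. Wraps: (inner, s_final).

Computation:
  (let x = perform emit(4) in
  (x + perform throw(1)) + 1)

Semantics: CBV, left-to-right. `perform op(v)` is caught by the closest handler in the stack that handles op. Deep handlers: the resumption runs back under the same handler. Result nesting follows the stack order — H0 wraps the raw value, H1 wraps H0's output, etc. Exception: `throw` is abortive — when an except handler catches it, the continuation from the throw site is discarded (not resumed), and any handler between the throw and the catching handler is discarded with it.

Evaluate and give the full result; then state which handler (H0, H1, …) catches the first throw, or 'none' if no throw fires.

Step-by-step:
emit(4) @ H0 ⇒ out+=4
throw(1) @ H2 caught ⇒ 26
H3 returns (26, 4)
= (26, 4)

Answer: (26, 4) ; first throw caught by: H2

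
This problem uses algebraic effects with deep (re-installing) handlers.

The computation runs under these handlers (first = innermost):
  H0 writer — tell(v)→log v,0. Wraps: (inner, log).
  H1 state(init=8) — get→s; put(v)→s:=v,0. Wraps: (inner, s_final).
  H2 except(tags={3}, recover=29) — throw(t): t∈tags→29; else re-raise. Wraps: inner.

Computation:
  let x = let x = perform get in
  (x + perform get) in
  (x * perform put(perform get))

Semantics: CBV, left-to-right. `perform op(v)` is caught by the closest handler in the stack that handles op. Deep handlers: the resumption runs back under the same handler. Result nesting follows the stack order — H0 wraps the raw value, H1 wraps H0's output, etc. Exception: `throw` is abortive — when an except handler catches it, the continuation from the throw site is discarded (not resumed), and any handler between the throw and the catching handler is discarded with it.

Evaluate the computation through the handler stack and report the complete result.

Answer: ((0, ()), 8)

Evaluation trace:
get @ H1 ⇒ 8
get @ H1 ⇒ 8
get @ H1 ⇒ 8
put(8) @ H1 ⇒ s:=8
H0 returns (0, ())
H1 returns ((0, ()), 8)
H2 returns ((0, ()), 8)
= ((0, ()), 8)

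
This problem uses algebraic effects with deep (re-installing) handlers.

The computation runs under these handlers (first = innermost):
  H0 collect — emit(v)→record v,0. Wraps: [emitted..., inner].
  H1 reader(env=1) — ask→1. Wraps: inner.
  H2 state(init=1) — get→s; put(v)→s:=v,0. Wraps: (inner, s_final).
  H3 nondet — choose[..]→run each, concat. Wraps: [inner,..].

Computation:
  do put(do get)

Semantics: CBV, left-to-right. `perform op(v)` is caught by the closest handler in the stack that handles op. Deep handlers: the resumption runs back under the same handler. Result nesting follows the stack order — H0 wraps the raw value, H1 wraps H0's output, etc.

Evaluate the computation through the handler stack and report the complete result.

Answer: [([0], 1)]

Step-by-step:
get @ H2 ⇒ 1
put(1) @ H2 ⇒ s:=1
H0 returns [0]
H1 returns [0]
H2 returns ([0], 1)
H3 returns [([0], 1)]
= [([0], 1)]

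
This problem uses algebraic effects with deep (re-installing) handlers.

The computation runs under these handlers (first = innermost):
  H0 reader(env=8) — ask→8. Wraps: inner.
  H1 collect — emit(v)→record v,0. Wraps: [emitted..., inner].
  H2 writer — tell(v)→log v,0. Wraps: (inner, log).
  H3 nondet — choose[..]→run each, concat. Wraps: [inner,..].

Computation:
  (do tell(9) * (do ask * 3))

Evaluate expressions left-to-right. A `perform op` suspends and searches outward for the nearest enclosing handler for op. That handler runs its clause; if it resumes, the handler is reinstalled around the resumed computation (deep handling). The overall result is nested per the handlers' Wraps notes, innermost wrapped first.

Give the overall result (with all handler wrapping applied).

Evaluation trace:
tell(9) @ H2 ⇒ log+=9
ask @ H0 ⇒ 8
H0 returns 0
H1 returns [0]
H2 returns ([0], (9))
H3 returns [([0], (9))]
= [([0], (9))]

Answer: [([0], (9))]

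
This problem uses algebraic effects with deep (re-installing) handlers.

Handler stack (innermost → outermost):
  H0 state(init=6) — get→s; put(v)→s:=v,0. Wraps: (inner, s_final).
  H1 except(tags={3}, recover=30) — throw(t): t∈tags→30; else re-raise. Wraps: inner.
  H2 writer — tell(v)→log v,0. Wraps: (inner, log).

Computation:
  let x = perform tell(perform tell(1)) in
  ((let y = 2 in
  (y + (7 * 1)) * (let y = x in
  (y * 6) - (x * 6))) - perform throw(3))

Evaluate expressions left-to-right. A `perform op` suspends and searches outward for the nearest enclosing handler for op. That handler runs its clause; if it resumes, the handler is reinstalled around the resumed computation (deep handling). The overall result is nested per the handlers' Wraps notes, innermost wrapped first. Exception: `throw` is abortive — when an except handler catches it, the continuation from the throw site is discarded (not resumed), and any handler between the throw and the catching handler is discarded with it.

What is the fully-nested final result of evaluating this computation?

Answer: (30, (1, 0))

Step-by-step:
tell(1) @ H2 ⇒ log+=1
tell(0) @ H2 ⇒ log+=0
throw(3) @ H1 caught ⇒ 30
H2 returns (30, (1, 0))
= (30, (1, 0))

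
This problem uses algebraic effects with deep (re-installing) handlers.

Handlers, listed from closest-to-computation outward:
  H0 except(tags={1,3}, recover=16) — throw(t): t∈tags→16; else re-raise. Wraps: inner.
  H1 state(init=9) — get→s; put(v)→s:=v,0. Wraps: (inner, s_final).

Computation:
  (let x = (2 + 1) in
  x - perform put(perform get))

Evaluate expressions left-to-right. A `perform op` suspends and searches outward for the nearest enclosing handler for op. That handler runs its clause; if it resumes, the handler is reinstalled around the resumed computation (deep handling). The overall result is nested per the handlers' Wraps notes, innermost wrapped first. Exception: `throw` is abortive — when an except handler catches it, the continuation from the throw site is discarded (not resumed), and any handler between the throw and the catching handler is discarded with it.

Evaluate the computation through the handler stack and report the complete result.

Step-by-step:
get @ H1 ⇒ 9
put(9) @ H1 ⇒ s:=9
H0 returns 3
H1 returns (3, 9)
= (3, 9)

Answer: (3, 9)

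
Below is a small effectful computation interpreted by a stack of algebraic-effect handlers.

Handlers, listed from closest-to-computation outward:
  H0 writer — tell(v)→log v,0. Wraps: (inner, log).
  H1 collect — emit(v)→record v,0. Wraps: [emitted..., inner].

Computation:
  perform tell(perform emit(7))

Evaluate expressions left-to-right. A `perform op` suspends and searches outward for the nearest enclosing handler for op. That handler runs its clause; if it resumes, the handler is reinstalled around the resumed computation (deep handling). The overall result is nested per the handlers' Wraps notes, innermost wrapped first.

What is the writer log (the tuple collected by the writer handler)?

Answer: (0)

Evaluation trace:
emit(7) @ H1 ⇒ out+=7
tell(0) @ H0 ⇒ log+=0
H0 returns (0, (0))
H1 returns [7, (0, (0))]
= [7, (0, (0))]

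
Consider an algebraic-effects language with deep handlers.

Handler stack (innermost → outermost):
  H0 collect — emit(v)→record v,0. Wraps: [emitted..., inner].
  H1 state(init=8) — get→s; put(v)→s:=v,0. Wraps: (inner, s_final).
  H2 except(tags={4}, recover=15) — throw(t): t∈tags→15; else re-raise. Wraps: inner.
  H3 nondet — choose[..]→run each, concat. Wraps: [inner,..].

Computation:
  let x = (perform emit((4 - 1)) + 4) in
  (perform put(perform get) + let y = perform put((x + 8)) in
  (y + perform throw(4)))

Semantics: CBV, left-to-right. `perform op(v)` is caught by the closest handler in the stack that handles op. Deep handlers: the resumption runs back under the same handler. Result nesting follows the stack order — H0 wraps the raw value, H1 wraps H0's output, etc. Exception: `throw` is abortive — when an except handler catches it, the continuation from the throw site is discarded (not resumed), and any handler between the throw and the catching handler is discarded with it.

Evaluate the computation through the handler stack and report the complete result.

Step-by-step:
emit(3) @ H0 ⇒ out+=3
get @ H1 ⇒ 8
put(8) @ H1 ⇒ s:=8
put(12) @ H1 ⇒ s:=12
throw(4) @ H2 caught ⇒ 15
H3 returns [15]
= [15]

Answer: [15]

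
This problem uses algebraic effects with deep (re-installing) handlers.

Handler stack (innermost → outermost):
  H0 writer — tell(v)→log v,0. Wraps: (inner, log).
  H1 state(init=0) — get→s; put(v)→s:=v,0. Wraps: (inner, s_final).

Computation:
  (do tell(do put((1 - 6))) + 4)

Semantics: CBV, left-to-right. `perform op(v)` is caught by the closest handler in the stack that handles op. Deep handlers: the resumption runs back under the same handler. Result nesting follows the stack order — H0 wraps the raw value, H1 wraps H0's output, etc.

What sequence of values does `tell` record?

Evaluation trace:
put(-5) @ H1 ⇒ s:=-5
tell(0) @ H0 ⇒ log+=0
H0 returns (4, (0))
H1 returns ((4, (0)), -5)
= ((4, (0)), -5)

Answer: (0)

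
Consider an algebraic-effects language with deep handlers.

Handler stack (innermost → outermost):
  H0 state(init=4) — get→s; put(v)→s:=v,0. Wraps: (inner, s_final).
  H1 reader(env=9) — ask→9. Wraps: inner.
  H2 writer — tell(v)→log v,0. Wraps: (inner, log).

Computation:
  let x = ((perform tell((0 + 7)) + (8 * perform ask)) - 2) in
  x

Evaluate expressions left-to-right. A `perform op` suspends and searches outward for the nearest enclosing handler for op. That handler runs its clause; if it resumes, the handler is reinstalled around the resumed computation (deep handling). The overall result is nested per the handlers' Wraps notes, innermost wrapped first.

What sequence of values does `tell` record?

Evaluation trace:
tell(7) @ H2 ⇒ log+=7
ask @ H1 ⇒ 9
H0 returns (70, 4)
H1 returns (70, 4)
H2 returns ((70, 4), (7))
= ((70, 4), (7))

Answer: (7)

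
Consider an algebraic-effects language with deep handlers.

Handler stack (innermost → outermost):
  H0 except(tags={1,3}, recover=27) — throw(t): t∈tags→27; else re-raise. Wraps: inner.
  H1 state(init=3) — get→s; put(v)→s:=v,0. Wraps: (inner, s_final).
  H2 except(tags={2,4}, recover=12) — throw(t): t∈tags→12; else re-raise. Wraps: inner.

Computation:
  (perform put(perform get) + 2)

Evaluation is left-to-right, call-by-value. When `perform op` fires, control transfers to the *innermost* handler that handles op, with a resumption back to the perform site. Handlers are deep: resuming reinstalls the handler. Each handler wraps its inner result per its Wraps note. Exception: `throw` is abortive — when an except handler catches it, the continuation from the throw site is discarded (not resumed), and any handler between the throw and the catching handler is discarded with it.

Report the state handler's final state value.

Answer: 3

Step-by-step:
get @ H1 ⇒ 3
put(3) @ H1 ⇒ s:=3
H0 returns 2
H1 returns (2, 3)
H2 returns (2, 3)
= (2, 3)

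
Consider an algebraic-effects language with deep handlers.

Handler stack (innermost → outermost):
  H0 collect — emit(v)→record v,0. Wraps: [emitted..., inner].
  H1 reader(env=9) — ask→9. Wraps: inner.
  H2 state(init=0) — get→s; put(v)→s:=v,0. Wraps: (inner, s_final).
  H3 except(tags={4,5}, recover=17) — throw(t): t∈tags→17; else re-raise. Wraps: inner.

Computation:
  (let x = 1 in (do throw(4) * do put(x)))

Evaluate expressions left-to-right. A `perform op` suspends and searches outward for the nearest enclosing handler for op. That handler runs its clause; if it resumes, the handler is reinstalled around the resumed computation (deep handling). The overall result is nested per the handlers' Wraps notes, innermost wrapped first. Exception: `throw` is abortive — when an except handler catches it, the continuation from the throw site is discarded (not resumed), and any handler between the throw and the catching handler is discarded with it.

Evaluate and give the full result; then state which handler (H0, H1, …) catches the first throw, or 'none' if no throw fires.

Answer: 17 ; first throw caught by: H3

Working:
throw(4) @ H3 caught ⇒ 17
= 17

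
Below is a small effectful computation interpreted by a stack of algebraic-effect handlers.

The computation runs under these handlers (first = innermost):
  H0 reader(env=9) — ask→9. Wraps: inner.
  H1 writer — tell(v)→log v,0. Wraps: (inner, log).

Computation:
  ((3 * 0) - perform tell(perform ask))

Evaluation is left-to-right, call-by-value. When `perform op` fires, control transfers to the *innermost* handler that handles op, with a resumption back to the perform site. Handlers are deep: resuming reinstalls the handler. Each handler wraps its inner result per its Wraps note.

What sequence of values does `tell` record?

Step-by-step:
ask @ H0 ⇒ 9
tell(9) @ H1 ⇒ log+=9
H0 returns 0
H1 returns (0, (9))
= (0, (9))

Answer: (9)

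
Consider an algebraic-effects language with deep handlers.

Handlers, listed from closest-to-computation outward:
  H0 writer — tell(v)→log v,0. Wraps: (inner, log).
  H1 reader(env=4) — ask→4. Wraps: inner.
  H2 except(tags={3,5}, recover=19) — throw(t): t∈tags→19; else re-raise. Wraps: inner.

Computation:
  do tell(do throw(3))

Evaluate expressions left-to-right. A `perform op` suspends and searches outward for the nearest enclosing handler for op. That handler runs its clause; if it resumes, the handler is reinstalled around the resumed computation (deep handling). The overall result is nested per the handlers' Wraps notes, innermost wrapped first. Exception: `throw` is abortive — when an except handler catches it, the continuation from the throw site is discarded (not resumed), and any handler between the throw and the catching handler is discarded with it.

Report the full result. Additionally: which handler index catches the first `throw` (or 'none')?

Evaluation trace:
throw(3) @ H2 caught ⇒ 19
= 19

Answer: 19 ; first throw caught by: H2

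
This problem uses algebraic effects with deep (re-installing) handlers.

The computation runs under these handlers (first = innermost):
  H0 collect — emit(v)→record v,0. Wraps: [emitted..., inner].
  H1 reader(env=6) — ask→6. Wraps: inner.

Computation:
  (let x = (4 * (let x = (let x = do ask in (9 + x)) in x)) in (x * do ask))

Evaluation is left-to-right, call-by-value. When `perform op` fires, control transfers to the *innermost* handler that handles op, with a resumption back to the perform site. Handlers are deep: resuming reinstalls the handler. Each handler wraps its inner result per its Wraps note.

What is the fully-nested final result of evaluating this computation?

Step-by-step:
ask @ H1 ⇒ 6
ask @ H1 ⇒ 6
H0 returns [360]
H1 returns [360]
= [360]

Answer: [360]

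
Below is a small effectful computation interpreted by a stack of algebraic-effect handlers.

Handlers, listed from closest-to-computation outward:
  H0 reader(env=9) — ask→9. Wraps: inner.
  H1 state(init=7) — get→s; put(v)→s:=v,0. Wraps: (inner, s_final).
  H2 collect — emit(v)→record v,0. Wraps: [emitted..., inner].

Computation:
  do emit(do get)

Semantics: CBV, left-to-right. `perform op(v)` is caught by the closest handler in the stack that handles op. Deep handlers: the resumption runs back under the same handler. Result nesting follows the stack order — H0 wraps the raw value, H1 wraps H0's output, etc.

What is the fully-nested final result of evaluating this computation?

Working:
get @ H1 ⇒ 7
emit(7) @ H2 ⇒ out+=7
H0 returns 0
H1 returns (0, 7)
H2 returns [7, (0, 7)]
= [7, (0, 7)]

Answer: [7, (0, 7)]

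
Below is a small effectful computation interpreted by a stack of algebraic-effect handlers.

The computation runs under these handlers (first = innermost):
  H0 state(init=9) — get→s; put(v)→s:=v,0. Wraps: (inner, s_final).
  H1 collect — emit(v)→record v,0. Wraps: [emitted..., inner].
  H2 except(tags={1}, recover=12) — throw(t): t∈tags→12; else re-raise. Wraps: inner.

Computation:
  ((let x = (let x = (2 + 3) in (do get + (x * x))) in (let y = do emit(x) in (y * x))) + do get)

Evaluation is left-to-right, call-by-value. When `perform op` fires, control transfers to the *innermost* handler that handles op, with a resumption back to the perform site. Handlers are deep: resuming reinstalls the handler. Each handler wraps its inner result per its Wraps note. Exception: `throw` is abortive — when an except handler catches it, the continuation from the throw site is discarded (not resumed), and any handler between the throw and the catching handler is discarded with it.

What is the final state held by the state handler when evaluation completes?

Evaluation trace:
get @ H0 ⇒ 9
emit(34) @ H1 ⇒ out+=34
get @ H0 ⇒ 9
H0 returns (9, 9)
H1 returns [34, (9, 9)]
H2 returns [34, (9, 9)]
= [34, (9, 9)]

Answer: 9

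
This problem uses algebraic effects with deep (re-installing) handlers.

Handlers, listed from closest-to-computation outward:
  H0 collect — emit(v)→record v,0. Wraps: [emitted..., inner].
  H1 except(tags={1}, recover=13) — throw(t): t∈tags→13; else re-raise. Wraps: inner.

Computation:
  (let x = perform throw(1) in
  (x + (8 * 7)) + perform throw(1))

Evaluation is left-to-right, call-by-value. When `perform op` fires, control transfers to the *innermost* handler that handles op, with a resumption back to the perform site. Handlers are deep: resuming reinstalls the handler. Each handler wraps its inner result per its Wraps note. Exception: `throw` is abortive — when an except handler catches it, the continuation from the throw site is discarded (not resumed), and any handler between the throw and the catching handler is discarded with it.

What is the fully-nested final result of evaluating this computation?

Working:
throw(1) @ H1 caught ⇒ 13
= 13

Answer: 13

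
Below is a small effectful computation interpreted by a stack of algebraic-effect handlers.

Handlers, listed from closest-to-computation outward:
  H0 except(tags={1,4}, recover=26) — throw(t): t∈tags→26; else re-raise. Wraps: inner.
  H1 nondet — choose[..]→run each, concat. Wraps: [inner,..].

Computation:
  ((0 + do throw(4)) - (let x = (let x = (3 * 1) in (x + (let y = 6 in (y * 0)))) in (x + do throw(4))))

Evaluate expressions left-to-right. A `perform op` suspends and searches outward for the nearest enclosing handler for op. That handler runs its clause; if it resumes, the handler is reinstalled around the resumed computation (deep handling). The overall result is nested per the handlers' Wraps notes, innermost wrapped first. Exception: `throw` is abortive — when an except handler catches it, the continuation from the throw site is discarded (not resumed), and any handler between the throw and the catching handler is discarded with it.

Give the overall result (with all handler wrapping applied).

Step-by-step:
throw(4) @ H0 caught ⇒ 26
H1 returns [26]
= [26]

Answer: [26]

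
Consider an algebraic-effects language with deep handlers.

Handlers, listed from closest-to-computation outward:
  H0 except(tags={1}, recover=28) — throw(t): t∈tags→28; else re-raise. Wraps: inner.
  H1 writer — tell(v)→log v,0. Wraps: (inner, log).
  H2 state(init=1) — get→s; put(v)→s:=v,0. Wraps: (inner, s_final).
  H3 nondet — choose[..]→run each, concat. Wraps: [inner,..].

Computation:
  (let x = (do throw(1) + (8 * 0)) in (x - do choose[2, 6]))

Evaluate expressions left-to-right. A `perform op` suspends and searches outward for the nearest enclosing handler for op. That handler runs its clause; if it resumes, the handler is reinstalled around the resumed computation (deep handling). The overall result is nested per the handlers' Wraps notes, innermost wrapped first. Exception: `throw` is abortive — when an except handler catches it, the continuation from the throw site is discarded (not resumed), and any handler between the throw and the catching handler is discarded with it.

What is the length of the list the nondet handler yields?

Answer: 1

Step-by-step:
throw(1) @ H0 caught ⇒ 28
H1 returns (28, ())
H2 returns ((28, ()), 1)
H3 returns [((28, ()), 1)]
= [((28, ()), 1)]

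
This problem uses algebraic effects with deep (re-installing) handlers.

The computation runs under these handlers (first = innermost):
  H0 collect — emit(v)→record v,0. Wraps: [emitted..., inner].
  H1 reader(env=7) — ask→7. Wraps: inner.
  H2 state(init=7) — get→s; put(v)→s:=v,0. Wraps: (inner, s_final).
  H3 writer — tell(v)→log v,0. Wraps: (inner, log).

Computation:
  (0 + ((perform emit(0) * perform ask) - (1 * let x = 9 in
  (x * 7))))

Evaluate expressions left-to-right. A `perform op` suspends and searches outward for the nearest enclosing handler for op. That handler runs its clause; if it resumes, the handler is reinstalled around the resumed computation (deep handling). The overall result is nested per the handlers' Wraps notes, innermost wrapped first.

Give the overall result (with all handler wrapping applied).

Working:
emit(0) @ H0 ⇒ out+=0
ask @ H1 ⇒ 7
H0 returns [0, -63]
H1 returns [0, -63]
H2 returns ([0, -63], 7)
H3 returns (([0, -63], 7), ())
= (([0, -63], 7), ())

Answer: (([0, -63], 7), ())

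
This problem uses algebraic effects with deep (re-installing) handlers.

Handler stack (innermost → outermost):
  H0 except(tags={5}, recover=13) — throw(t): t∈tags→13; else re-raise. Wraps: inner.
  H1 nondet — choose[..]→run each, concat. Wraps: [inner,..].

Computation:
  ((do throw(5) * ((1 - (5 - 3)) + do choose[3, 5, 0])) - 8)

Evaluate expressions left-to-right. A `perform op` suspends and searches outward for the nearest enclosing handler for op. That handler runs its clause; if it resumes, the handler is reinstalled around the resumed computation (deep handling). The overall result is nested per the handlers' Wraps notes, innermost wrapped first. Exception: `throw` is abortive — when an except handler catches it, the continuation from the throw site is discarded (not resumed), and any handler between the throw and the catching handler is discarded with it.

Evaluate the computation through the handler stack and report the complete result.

Step-by-step:
throw(5) @ H0 caught ⇒ 13
H1 returns [13]
= [13]

Answer: [13]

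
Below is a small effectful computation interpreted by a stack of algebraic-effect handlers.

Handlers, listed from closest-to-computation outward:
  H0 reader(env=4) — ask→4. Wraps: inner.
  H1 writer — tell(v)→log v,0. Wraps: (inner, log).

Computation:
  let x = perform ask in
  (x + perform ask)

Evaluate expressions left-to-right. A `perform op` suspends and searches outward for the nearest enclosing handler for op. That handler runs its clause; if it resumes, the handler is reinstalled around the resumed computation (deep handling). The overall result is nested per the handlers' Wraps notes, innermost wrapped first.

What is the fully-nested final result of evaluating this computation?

Working:
ask @ H0 ⇒ 4
ask @ H0 ⇒ 4
H0 returns 8
H1 returns (8, ())
= (8, ())

Answer: (8, ())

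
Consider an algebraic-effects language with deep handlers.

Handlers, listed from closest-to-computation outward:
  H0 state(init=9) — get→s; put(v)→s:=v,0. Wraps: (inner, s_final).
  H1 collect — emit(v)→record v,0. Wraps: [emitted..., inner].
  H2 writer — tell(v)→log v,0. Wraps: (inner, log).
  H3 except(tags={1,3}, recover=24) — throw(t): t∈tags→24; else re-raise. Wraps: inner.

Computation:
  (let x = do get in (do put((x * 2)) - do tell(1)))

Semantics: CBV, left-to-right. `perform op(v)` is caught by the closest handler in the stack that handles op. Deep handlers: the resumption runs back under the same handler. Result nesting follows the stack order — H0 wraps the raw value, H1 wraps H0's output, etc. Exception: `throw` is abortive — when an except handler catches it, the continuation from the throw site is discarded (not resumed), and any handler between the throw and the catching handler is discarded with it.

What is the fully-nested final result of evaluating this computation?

Answer: ([(0, 18)], (1))

Evaluation trace:
get @ H0 ⇒ 9
put(18) @ H0 ⇒ s:=18
tell(1) @ H2 ⇒ log+=1
H0 returns (0, 18)
H1 returns [(0, 18)]
H2 returns ([(0, 18)], (1))
H3 returns ([(0, 18)], (1))
= ([(0, 18)], (1))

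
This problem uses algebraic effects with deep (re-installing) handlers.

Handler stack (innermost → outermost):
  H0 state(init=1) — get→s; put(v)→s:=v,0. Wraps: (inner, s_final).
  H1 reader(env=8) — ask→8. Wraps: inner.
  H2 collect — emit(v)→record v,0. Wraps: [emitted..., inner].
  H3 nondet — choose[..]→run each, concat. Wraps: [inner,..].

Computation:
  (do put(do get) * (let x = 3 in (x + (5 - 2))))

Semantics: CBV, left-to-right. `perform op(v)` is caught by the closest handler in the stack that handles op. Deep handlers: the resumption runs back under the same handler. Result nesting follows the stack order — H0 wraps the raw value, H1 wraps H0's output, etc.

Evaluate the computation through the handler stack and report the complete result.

Working:
get @ H0 ⇒ 1
put(1) @ H0 ⇒ s:=1
H0 returns (0, 1)
H1 returns (0, 1)
H2 returns [(0, 1)]
H3 returns [[(0, 1)]]
= [[(0, 1)]]

Answer: [[(0, 1)]]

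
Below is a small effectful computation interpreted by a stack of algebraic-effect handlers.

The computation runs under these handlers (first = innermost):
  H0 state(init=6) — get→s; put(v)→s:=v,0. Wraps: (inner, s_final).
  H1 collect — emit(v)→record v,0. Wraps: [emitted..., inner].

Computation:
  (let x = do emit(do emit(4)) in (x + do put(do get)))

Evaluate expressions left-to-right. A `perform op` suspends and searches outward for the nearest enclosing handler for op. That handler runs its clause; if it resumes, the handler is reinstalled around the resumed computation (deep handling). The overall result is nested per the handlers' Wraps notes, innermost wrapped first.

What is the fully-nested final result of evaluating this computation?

Answer: [4, 0, (0, 6)]

Evaluation trace:
emit(4) @ H1 ⇒ out+=4
emit(0) @ H1 ⇒ out+=0
get @ H0 ⇒ 6
put(6) @ H0 ⇒ s:=6
H0 returns (0, 6)
H1 returns [4, 0, (0, 6)]
= [4, 0, (0, 6)]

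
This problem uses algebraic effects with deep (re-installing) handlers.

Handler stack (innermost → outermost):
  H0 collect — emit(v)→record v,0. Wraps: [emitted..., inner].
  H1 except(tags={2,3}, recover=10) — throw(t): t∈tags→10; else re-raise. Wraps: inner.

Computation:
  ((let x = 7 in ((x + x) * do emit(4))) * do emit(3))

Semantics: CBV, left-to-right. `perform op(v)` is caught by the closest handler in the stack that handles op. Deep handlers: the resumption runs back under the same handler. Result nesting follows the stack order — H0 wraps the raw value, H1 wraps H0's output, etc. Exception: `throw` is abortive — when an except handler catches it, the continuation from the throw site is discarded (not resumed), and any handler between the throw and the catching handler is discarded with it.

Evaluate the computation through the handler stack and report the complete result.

Step-by-step:
emit(4) @ H0 ⇒ out+=4
emit(3) @ H0 ⇒ out+=3
H0 returns [4, 3, 0]
H1 returns [4, 3, 0]
= [4, 3, 0]

Answer: [4, 3, 0]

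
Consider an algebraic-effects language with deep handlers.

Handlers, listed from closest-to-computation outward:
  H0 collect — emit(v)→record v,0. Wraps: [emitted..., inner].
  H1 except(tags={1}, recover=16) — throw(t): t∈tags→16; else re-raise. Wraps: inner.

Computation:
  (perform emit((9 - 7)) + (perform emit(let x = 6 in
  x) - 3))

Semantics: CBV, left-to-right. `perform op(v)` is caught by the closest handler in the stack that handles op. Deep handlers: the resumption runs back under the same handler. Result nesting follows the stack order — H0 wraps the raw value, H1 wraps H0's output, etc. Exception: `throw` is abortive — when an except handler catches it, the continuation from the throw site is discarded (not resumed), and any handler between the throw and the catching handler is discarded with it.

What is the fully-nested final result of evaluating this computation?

Answer: [2, 6, -3]

Working:
emit(2) @ H0 ⇒ out+=2
emit(6) @ H0 ⇒ out+=6
H0 returns [2, 6, -3]
H1 returns [2, 6, -3]
= [2, 6, -3]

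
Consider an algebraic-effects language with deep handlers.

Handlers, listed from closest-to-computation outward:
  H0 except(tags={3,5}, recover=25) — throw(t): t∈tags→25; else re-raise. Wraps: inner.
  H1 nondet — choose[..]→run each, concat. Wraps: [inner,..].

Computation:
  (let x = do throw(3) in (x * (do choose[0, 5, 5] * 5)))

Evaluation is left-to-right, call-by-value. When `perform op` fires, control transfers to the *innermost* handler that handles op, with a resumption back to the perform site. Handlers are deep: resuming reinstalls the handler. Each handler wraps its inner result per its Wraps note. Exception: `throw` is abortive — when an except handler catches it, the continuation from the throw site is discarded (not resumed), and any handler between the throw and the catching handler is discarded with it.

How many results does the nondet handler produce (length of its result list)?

Evaluation trace:
throw(3) @ H0 caught ⇒ 25
H1 returns [25]
= [25]

Answer: 1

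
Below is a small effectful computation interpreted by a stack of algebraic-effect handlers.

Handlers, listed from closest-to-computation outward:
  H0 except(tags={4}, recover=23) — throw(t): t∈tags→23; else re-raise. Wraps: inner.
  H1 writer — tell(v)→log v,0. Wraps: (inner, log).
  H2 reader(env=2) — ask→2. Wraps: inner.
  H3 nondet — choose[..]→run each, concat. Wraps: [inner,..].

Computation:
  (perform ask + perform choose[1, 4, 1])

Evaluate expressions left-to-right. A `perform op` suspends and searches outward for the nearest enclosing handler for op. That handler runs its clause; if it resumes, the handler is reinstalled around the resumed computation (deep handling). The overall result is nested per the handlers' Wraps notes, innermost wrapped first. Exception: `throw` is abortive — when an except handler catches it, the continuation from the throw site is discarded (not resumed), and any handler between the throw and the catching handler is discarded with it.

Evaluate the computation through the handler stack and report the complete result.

Answer: [(3, ()), (6, ()), (3, ())]

Step-by-step:
ask @ H2 ⇒ 2
choose[1, 4, 1] @ H3
  branch[0] choose=1:
    H0 returns 3
    H1 returns (3, ())
    H2 returns (3, ())
    H3 returns [(3, ())]
  branch[1] choose=4:
    H0 returns 6
    H1 returns (6, ())
    H2 returns (6, ())
    H3 returns [(6, ())]
  branch[2] choose=1:
    H0 returns 3
    H1 returns (3, ())
    H2 returns (3, ())
    H3 returns [(3, ())]
= [(3, ()), (6, ()), (3, ())]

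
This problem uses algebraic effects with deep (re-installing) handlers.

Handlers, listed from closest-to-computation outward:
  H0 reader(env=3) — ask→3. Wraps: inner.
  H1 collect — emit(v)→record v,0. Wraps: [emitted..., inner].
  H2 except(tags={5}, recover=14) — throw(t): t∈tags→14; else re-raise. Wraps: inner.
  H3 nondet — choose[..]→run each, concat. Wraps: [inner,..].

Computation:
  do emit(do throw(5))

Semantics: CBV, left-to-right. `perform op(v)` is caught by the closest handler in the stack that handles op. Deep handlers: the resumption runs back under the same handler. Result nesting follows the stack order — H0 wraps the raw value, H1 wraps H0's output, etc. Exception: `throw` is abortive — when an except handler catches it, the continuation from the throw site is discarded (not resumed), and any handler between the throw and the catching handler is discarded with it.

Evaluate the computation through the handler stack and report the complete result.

Step-by-step:
throw(5) @ H2 caught ⇒ 14
H3 returns [14]
= [14]

Answer: [14]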